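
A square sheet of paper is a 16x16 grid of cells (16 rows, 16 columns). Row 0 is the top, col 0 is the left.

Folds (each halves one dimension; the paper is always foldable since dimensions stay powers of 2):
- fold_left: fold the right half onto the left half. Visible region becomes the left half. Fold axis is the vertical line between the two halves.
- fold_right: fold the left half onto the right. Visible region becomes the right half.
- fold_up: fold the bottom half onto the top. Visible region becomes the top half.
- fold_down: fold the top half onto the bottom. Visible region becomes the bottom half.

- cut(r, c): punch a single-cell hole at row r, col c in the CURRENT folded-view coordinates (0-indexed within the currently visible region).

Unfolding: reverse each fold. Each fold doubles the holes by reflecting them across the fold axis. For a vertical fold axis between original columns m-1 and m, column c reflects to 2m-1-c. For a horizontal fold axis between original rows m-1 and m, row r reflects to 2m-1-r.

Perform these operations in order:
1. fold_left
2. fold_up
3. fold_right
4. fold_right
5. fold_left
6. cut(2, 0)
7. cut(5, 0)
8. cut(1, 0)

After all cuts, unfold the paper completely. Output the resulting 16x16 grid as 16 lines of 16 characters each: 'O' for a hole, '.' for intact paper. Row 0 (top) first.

Answer: ................
OOOOOOOOOOOOOOOO
OOOOOOOOOOOOOOOO
................
................
OOOOOOOOOOOOOOOO
................
................
................
................
OOOOOOOOOOOOOOOO
................
................
OOOOOOOOOOOOOOOO
OOOOOOOOOOOOOOOO
................

Derivation:
Op 1 fold_left: fold axis v@8; visible region now rows[0,16) x cols[0,8) = 16x8
Op 2 fold_up: fold axis h@8; visible region now rows[0,8) x cols[0,8) = 8x8
Op 3 fold_right: fold axis v@4; visible region now rows[0,8) x cols[4,8) = 8x4
Op 4 fold_right: fold axis v@6; visible region now rows[0,8) x cols[6,8) = 8x2
Op 5 fold_left: fold axis v@7; visible region now rows[0,8) x cols[6,7) = 8x1
Op 6 cut(2, 0): punch at orig (2,6); cuts so far [(2, 6)]; region rows[0,8) x cols[6,7) = 8x1
Op 7 cut(5, 0): punch at orig (5,6); cuts so far [(2, 6), (5, 6)]; region rows[0,8) x cols[6,7) = 8x1
Op 8 cut(1, 0): punch at orig (1,6); cuts so far [(1, 6), (2, 6), (5, 6)]; region rows[0,8) x cols[6,7) = 8x1
Unfold 1 (reflect across v@7): 6 holes -> [(1, 6), (1, 7), (2, 6), (2, 7), (5, 6), (5, 7)]
Unfold 2 (reflect across v@6): 12 holes -> [(1, 4), (1, 5), (1, 6), (1, 7), (2, 4), (2, 5), (2, 6), (2, 7), (5, 4), (5, 5), (5, 6), (5, 7)]
Unfold 3 (reflect across v@4): 24 holes -> [(1, 0), (1, 1), (1, 2), (1, 3), (1, 4), (1, 5), (1, 6), (1, 7), (2, 0), (2, 1), (2, 2), (2, 3), (2, 4), (2, 5), (2, 6), (2, 7), (5, 0), (5, 1), (5, 2), (5, 3), (5, 4), (5, 5), (5, 6), (5, 7)]
Unfold 4 (reflect across h@8): 48 holes -> [(1, 0), (1, 1), (1, 2), (1, 3), (1, 4), (1, 5), (1, 6), (1, 7), (2, 0), (2, 1), (2, 2), (2, 3), (2, 4), (2, 5), (2, 6), (2, 7), (5, 0), (5, 1), (5, 2), (5, 3), (5, 4), (5, 5), (5, 6), (5, 7), (10, 0), (10, 1), (10, 2), (10, 3), (10, 4), (10, 5), (10, 6), (10, 7), (13, 0), (13, 1), (13, 2), (13, 3), (13, 4), (13, 5), (13, 6), (13, 7), (14, 0), (14, 1), (14, 2), (14, 3), (14, 4), (14, 5), (14, 6), (14, 7)]
Unfold 5 (reflect across v@8): 96 holes -> [(1, 0), (1, 1), (1, 2), (1, 3), (1, 4), (1, 5), (1, 6), (1, 7), (1, 8), (1, 9), (1, 10), (1, 11), (1, 12), (1, 13), (1, 14), (1, 15), (2, 0), (2, 1), (2, 2), (2, 3), (2, 4), (2, 5), (2, 6), (2, 7), (2, 8), (2, 9), (2, 10), (2, 11), (2, 12), (2, 13), (2, 14), (2, 15), (5, 0), (5, 1), (5, 2), (5, 3), (5, 4), (5, 5), (5, 6), (5, 7), (5, 8), (5, 9), (5, 10), (5, 11), (5, 12), (5, 13), (5, 14), (5, 15), (10, 0), (10, 1), (10, 2), (10, 3), (10, 4), (10, 5), (10, 6), (10, 7), (10, 8), (10, 9), (10, 10), (10, 11), (10, 12), (10, 13), (10, 14), (10, 15), (13, 0), (13, 1), (13, 2), (13, 3), (13, 4), (13, 5), (13, 6), (13, 7), (13, 8), (13, 9), (13, 10), (13, 11), (13, 12), (13, 13), (13, 14), (13, 15), (14, 0), (14, 1), (14, 2), (14, 3), (14, 4), (14, 5), (14, 6), (14, 7), (14, 8), (14, 9), (14, 10), (14, 11), (14, 12), (14, 13), (14, 14), (14, 15)]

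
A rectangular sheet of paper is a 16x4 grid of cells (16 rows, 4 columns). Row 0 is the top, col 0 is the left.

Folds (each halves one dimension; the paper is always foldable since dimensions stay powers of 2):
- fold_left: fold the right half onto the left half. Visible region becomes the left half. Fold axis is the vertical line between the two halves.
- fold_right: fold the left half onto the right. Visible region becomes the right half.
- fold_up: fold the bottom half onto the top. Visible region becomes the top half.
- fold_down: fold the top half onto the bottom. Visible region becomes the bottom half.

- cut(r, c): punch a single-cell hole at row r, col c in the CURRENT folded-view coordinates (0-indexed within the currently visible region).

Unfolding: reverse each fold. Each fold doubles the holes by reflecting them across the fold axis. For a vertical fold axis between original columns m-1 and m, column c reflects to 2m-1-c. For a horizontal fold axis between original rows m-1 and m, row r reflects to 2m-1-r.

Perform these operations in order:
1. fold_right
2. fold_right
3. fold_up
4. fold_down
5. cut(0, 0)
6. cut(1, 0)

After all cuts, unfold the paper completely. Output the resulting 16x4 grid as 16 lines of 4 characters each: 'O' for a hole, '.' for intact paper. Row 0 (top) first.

Answer: ....
....
OOOO
OOOO
OOOO
OOOO
....
....
....
....
OOOO
OOOO
OOOO
OOOO
....
....

Derivation:
Op 1 fold_right: fold axis v@2; visible region now rows[0,16) x cols[2,4) = 16x2
Op 2 fold_right: fold axis v@3; visible region now rows[0,16) x cols[3,4) = 16x1
Op 3 fold_up: fold axis h@8; visible region now rows[0,8) x cols[3,4) = 8x1
Op 4 fold_down: fold axis h@4; visible region now rows[4,8) x cols[3,4) = 4x1
Op 5 cut(0, 0): punch at orig (4,3); cuts so far [(4, 3)]; region rows[4,8) x cols[3,4) = 4x1
Op 6 cut(1, 0): punch at orig (5,3); cuts so far [(4, 3), (5, 3)]; region rows[4,8) x cols[3,4) = 4x1
Unfold 1 (reflect across h@4): 4 holes -> [(2, 3), (3, 3), (4, 3), (5, 3)]
Unfold 2 (reflect across h@8): 8 holes -> [(2, 3), (3, 3), (4, 3), (5, 3), (10, 3), (11, 3), (12, 3), (13, 3)]
Unfold 3 (reflect across v@3): 16 holes -> [(2, 2), (2, 3), (3, 2), (3, 3), (4, 2), (4, 3), (5, 2), (5, 3), (10, 2), (10, 3), (11, 2), (11, 3), (12, 2), (12, 3), (13, 2), (13, 3)]
Unfold 4 (reflect across v@2): 32 holes -> [(2, 0), (2, 1), (2, 2), (2, 3), (3, 0), (3, 1), (3, 2), (3, 3), (4, 0), (4, 1), (4, 2), (4, 3), (5, 0), (5, 1), (5, 2), (5, 3), (10, 0), (10, 1), (10, 2), (10, 3), (11, 0), (11, 1), (11, 2), (11, 3), (12, 0), (12, 1), (12, 2), (12, 3), (13, 0), (13, 1), (13, 2), (13, 3)]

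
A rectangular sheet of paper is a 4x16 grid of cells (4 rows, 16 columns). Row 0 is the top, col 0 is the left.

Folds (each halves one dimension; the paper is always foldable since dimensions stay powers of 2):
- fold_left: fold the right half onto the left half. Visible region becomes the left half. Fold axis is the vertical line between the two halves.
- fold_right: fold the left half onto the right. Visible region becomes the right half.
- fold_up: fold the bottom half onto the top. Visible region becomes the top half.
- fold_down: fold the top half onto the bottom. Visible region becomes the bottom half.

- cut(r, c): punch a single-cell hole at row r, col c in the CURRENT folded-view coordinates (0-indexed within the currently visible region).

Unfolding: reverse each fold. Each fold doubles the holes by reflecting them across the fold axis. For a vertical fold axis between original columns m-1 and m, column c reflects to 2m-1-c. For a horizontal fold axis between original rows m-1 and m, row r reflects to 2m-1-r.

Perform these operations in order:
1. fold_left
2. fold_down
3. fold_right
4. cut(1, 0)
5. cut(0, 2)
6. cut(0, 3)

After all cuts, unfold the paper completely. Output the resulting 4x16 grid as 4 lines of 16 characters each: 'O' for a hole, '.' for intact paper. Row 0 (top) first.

Op 1 fold_left: fold axis v@8; visible region now rows[0,4) x cols[0,8) = 4x8
Op 2 fold_down: fold axis h@2; visible region now rows[2,4) x cols[0,8) = 2x8
Op 3 fold_right: fold axis v@4; visible region now rows[2,4) x cols[4,8) = 2x4
Op 4 cut(1, 0): punch at orig (3,4); cuts so far [(3, 4)]; region rows[2,4) x cols[4,8) = 2x4
Op 5 cut(0, 2): punch at orig (2,6); cuts so far [(2, 6), (3, 4)]; region rows[2,4) x cols[4,8) = 2x4
Op 6 cut(0, 3): punch at orig (2,7); cuts so far [(2, 6), (2, 7), (3, 4)]; region rows[2,4) x cols[4,8) = 2x4
Unfold 1 (reflect across v@4): 6 holes -> [(2, 0), (2, 1), (2, 6), (2, 7), (3, 3), (3, 4)]
Unfold 2 (reflect across h@2): 12 holes -> [(0, 3), (0, 4), (1, 0), (1, 1), (1, 6), (1, 7), (2, 0), (2, 1), (2, 6), (2, 7), (3, 3), (3, 4)]
Unfold 3 (reflect across v@8): 24 holes -> [(0, 3), (0, 4), (0, 11), (0, 12), (1, 0), (1, 1), (1, 6), (1, 7), (1, 8), (1, 9), (1, 14), (1, 15), (2, 0), (2, 1), (2, 6), (2, 7), (2, 8), (2, 9), (2, 14), (2, 15), (3, 3), (3, 4), (3, 11), (3, 12)]

Answer: ...OO......OO...
OO....OOOO....OO
OO....OOOO....OO
...OO......OO...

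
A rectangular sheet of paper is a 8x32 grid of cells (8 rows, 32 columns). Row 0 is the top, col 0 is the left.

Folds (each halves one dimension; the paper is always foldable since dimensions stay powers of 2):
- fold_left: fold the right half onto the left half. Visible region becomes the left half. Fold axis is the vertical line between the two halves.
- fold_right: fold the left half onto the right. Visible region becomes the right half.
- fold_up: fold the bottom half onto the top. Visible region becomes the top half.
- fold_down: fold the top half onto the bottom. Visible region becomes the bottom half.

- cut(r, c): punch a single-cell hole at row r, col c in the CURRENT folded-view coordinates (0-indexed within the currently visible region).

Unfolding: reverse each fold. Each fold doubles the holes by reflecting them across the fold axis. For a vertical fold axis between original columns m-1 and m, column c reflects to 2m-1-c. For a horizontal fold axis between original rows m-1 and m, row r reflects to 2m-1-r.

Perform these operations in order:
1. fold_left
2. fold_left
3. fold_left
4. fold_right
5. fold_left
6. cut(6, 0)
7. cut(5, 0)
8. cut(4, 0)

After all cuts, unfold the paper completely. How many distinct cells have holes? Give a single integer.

Op 1 fold_left: fold axis v@16; visible region now rows[0,8) x cols[0,16) = 8x16
Op 2 fold_left: fold axis v@8; visible region now rows[0,8) x cols[0,8) = 8x8
Op 3 fold_left: fold axis v@4; visible region now rows[0,8) x cols[0,4) = 8x4
Op 4 fold_right: fold axis v@2; visible region now rows[0,8) x cols[2,4) = 8x2
Op 5 fold_left: fold axis v@3; visible region now rows[0,8) x cols[2,3) = 8x1
Op 6 cut(6, 0): punch at orig (6,2); cuts so far [(6, 2)]; region rows[0,8) x cols[2,3) = 8x1
Op 7 cut(5, 0): punch at orig (5,2); cuts so far [(5, 2), (6, 2)]; region rows[0,8) x cols[2,3) = 8x1
Op 8 cut(4, 0): punch at orig (4,2); cuts so far [(4, 2), (5, 2), (6, 2)]; region rows[0,8) x cols[2,3) = 8x1
Unfold 1 (reflect across v@3): 6 holes -> [(4, 2), (4, 3), (5, 2), (5, 3), (6, 2), (6, 3)]
Unfold 2 (reflect across v@2): 12 holes -> [(4, 0), (4, 1), (4, 2), (4, 3), (5, 0), (5, 1), (5, 2), (5, 3), (6, 0), (6, 1), (6, 2), (6, 3)]
Unfold 3 (reflect across v@4): 24 holes -> [(4, 0), (4, 1), (4, 2), (4, 3), (4, 4), (4, 5), (4, 6), (4, 7), (5, 0), (5, 1), (5, 2), (5, 3), (5, 4), (5, 5), (5, 6), (5, 7), (6, 0), (6, 1), (6, 2), (6, 3), (6, 4), (6, 5), (6, 6), (6, 7)]
Unfold 4 (reflect across v@8): 48 holes -> [(4, 0), (4, 1), (4, 2), (4, 3), (4, 4), (4, 5), (4, 6), (4, 7), (4, 8), (4, 9), (4, 10), (4, 11), (4, 12), (4, 13), (4, 14), (4, 15), (5, 0), (5, 1), (5, 2), (5, 3), (5, 4), (5, 5), (5, 6), (5, 7), (5, 8), (5, 9), (5, 10), (5, 11), (5, 12), (5, 13), (5, 14), (5, 15), (6, 0), (6, 1), (6, 2), (6, 3), (6, 4), (6, 5), (6, 6), (6, 7), (6, 8), (6, 9), (6, 10), (6, 11), (6, 12), (6, 13), (6, 14), (6, 15)]
Unfold 5 (reflect across v@16): 96 holes -> [(4, 0), (4, 1), (4, 2), (4, 3), (4, 4), (4, 5), (4, 6), (4, 7), (4, 8), (4, 9), (4, 10), (4, 11), (4, 12), (4, 13), (4, 14), (4, 15), (4, 16), (4, 17), (4, 18), (4, 19), (4, 20), (4, 21), (4, 22), (4, 23), (4, 24), (4, 25), (4, 26), (4, 27), (4, 28), (4, 29), (4, 30), (4, 31), (5, 0), (5, 1), (5, 2), (5, 3), (5, 4), (5, 5), (5, 6), (5, 7), (5, 8), (5, 9), (5, 10), (5, 11), (5, 12), (5, 13), (5, 14), (5, 15), (5, 16), (5, 17), (5, 18), (5, 19), (5, 20), (5, 21), (5, 22), (5, 23), (5, 24), (5, 25), (5, 26), (5, 27), (5, 28), (5, 29), (5, 30), (5, 31), (6, 0), (6, 1), (6, 2), (6, 3), (6, 4), (6, 5), (6, 6), (6, 7), (6, 8), (6, 9), (6, 10), (6, 11), (6, 12), (6, 13), (6, 14), (6, 15), (6, 16), (6, 17), (6, 18), (6, 19), (6, 20), (6, 21), (6, 22), (6, 23), (6, 24), (6, 25), (6, 26), (6, 27), (6, 28), (6, 29), (6, 30), (6, 31)]

Answer: 96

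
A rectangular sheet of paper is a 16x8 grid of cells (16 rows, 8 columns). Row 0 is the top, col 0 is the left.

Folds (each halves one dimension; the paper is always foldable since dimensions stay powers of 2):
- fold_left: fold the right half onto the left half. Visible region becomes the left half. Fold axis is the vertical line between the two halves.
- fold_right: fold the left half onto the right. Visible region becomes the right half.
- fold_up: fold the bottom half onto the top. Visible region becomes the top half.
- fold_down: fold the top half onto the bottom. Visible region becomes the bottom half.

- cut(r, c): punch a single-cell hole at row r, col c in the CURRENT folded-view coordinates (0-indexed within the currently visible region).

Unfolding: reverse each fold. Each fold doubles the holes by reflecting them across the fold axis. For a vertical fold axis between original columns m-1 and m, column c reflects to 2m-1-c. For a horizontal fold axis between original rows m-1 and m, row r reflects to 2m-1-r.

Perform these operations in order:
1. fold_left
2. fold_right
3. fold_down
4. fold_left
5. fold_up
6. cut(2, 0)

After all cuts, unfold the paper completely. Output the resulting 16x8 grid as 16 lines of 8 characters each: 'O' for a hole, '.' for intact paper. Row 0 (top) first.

Answer: ........
........
OOOOOOOO
........
........
OOOOOOOO
........
........
........
........
OOOOOOOO
........
........
OOOOOOOO
........
........

Derivation:
Op 1 fold_left: fold axis v@4; visible region now rows[0,16) x cols[0,4) = 16x4
Op 2 fold_right: fold axis v@2; visible region now rows[0,16) x cols[2,4) = 16x2
Op 3 fold_down: fold axis h@8; visible region now rows[8,16) x cols[2,4) = 8x2
Op 4 fold_left: fold axis v@3; visible region now rows[8,16) x cols[2,3) = 8x1
Op 5 fold_up: fold axis h@12; visible region now rows[8,12) x cols[2,3) = 4x1
Op 6 cut(2, 0): punch at orig (10,2); cuts so far [(10, 2)]; region rows[8,12) x cols[2,3) = 4x1
Unfold 1 (reflect across h@12): 2 holes -> [(10, 2), (13, 2)]
Unfold 2 (reflect across v@3): 4 holes -> [(10, 2), (10, 3), (13, 2), (13, 3)]
Unfold 3 (reflect across h@8): 8 holes -> [(2, 2), (2, 3), (5, 2), (5, 3), (10, 2), (10, 3), (13, 2), (13, 3)]
Unfold 4 (reflect across v@2): 16 holes -> [(2, 0), (2, 1), (2, 2), (2, 3), (5, 0), (5, 1), (5, 2), (5, 3), (10, 0), (10, 1), (10, 2), (10, 3), (13, 0), (13, 1), (13, 2), (13, 3)]
Unfold 5 (reflect across v@4): 32 holes -> [(2, 0), (2, 1), (2, 2), (2, 3), (2, 4), (2, 5), (2, 6), (2, 7), (5, 0), (5, 1), (5, 2), (5, 3), (5, 4), (5, 5), (5, 6), (5, 7), (10, 0), (10, 1), (10, 2), (10, 3), (10, 4), (10, 5), (10, 6), (10, 7), (13, 0), (13, 1), (13, 2), (13, 3), (13, 4), (13, 5), (13, 6), (13, 7)]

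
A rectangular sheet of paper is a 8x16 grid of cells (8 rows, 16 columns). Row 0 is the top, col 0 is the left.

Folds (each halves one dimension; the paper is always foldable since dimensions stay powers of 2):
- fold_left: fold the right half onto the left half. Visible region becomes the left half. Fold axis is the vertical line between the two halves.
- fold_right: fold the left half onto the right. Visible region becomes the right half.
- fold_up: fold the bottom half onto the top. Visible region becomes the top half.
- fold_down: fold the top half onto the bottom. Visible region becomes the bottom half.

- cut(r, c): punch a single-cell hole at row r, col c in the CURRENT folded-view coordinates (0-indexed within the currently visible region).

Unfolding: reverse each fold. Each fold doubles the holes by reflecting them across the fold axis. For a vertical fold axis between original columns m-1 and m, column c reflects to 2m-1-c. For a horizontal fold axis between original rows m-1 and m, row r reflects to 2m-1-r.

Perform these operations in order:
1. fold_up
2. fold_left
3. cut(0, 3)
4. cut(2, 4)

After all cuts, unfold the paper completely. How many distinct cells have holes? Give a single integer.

Op 1 fold_up: fold axis h@4; visible region now rows[0,4) x cols[0,16) = 4x16
Op 2 fold_left: fold axis v@8; visible region now rows[0,4) x cols[0,8) = 4x8
Op 3 cut(0, 3): punch at orig (0,3); cuts so far [(0, 3)]; region rows[0,4) x cols[0,8) = 4x8
Op 4 cut(2, 4): punch at orig (2,4); cuts so far [(0, 3), (2, 4)]; region rows[0,4) x cols[0,8) = 4x8
Unfold 1 (reflect across v@8): 4 holes -> [(0, 3), (0, 12), (2, 4), (2, 11)]
Unfold 2 (reflect across h@4): 8 holes -> [(0, 3), (0, 12), (2, 4), (2, 11), (5, 4), (5, 11), (7, 3), (7, 12)]

Answer: 8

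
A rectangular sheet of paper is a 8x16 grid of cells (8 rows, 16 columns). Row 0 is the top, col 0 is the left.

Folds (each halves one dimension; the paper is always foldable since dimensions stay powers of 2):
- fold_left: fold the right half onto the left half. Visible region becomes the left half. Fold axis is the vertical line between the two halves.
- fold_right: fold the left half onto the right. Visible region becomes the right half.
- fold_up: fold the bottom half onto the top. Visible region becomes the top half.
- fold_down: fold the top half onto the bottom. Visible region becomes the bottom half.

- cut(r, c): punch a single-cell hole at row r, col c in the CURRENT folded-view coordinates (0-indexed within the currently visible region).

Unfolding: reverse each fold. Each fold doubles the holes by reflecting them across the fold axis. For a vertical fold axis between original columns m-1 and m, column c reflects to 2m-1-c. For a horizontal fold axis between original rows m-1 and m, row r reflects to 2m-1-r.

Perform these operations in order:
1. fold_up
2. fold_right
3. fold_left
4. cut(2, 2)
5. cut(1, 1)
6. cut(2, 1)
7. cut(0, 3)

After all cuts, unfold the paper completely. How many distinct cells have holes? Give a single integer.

Answer: 32

Derivation:
Op 1 fold_up: fold axis h@4; visible region now rows[0,4) x cols[0,16) = 4x16
Op 2 fold_right: fold axis v@8; visible region now rows[0,4) x cols[8,16) = 4x8
Op 3 fold_left: fold axis v@12; visible region now rows[0,4) x cols[8,12) = 4x4
Op 4 cut(2, 2): punch at orig (2,10); cuts so far [(2, 10)]; region rows[0,4) x cols[8,12) = 4x4
Op 5 cut(1, 1): punch at orig (1,9); cuts so far [(1, 9), (2, 10)]; region rows[0,4) x cols[8,12) = 4x4
Op 6 cut(2, 1): punch at orig (2,9); cuts so far [(1, 9), (2, 9), (2, 10)]; region rows[0,4) x cols[8,12) = 4x4
Op 7 cut(0, 3): punch at orig (0,11); cuts so far [(0, 11), (1, 9), (2, 9), (2, 10)]; region rows[0,4) x cols[8,12) = 4x4
Unfold 1 (reflect across v@12): 8 holes -> [(0, 11), (0, 12), (1, 9), (1, 14), (2, 9), (2, 10), (2, 13), (2, 14)]
Unfold 2 (reflect across v@8): 16 holes -> [(0, 3), (0, 4), (0, 11), (0, 12), (1, 1), (1, 6), (1, 9), (1, 14), (2, 1), (2, 2), (2, 5), (2, 6), (2, 9), (2, 10), (2, 13), (2, 14)]
Unfold 3 (reflect across h@4): 32 holes -> [(0, 3), (0, 4), (0, 11), (0, 12), (1, 1), (1, 6), (1, 9), (1, 14), (2, 1), (2, 2), (2, 5), (2, 6), (2, 9), (2, 10), (2, 13), (2, 14), (5, 1), (5, 2), (5, 5), (5, 6), (5, 9), (5, 10), (5, 13), (5, 14), (6, 1), (6, 6), (6, 9), (6, 14), (7, 3), (7, 4), (7, 11), (7, 12)]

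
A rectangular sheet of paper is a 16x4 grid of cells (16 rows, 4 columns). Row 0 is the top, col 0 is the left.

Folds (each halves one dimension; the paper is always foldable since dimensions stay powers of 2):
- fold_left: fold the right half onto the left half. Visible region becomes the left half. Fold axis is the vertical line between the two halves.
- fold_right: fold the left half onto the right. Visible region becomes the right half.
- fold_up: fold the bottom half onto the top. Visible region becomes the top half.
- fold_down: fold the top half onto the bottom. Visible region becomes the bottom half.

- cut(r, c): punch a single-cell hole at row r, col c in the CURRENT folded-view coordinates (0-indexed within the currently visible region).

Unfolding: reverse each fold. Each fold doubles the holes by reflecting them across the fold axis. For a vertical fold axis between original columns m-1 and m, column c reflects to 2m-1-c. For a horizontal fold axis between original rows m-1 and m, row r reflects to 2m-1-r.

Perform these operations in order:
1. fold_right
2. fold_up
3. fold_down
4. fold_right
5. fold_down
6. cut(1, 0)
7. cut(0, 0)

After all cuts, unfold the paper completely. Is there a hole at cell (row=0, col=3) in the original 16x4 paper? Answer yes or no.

Answer: yes

Derivation:
Op 1 fold_right: fold axis v@2; visible region now rows[0,16) x cols[2,4) = 16x2
Op 2 fold_up: fold axis h@8; visible region now rows[0,8) x cols[2,4) = 8x2
Op 3 fold_down: fold axis h@4; visible region now rows[4,8) x cols[2,4) = 4x2
Op 4 fold_right: fold axis v@3; visible region now rows[4,8) x cols[3,4) = 4x1
Op 5 fold_down: fold axis h@6; visible region now rows[6,8) x cols[3,4) = 2x1
Op 6 cut(1, 0): punch at orig (7,3); cuts so far [(7, 3)]; region rows[6,8) x cols[3,4) = 2x1
Op 7 cut(0, 0): punch at orig (6,3); cuts so far [(6, 3), (7, 3)]; region rows[6,8) x cols[3,4) = 2x1
Unfold 1 (reflect across h@6): 4 holes -> [(4, 3), (5, 3), (6, 3), (7, 3)]
Unfold 2 (reflect across v@3): 8 holes -> [(4, 2), (4, 3), (5, 2), (5, 3), (6, 2), (6, 3), (7, 2), (7, 3)]
Unfold 3 (reflect across h@4): 16 holes -> [(0, 2), (0, 3), (1, 2), (1, 3), (2, 2), (2, 3), (3, 2), (3, 3), (4, 2), (4, 3), (5, 2), (5, 3), (6, 2), (6, 3), (7, 2), (7, 3)]
Unfold 4 (reflect across h@8): 32 holes -> [(0, 2), (0, 3), (1, 2), (1, 3), (2, 2), (2, 3), (3, 2), (3, 3), (4, 2), (4, 3), (5, 2), (5, 3), (6, 2), (6, 3), (7, 2), (7, 3), (8, 2), (8, 3), (9, 2), (9, 3), (10, 2), (10, 3), (11, 2), (11, 3), (12, 2), (12, 3), (13, 2), (13, 3), (14, 2), (14, 3), (15, 2), (15, 3)]
Unfold 5 (reflect across v@2): 64 holes -> [(0, 0), (0, 1), (0, 2), (0, 3), (1, 0), (1, 1), (1, 2), (1, 3), (2, 0), (2, 1), (2, 2), (2, 3), (3, 0), (3, 1), (3, 2), (3, 3), (4, 0), (4, 1), (4, 2), (4, 3), (5, 0), (5, 1), (5, 2), (5, 3), (6, 0), (6, 1), (6, 2), (6, 3), (7, 0), (7, 1), (7, 2), (7, 3), (8, 0), (8, 1), (8, 2), (8, 3), (9, 0), (9, 1), (9, 2), (9, 3), (10, 0), (10, 1), (10, 2), (10, 3), (11, 0), (11, 1), (11, 2), (11, 3), (12, 0), (12, 1), (12, 2), (12, 3), (13, 0), (13, 1), (13, 2), (13, 3), (14, 0), (14, 1), (14, 2), (14, 3), (15, 0), (15, 1), (15, 2), (15, 3)]
Holes: [(0, 0), (0, 1), (0, 2), (0, 3), (1, 0), (1, 1), (1, 2), (1, 3), (2, 0), (2, 1), (2, 2), (2, 3), (3, 0), (3, 1), (3, 2), (3, 3), (4, 0), (4, 1), (4, 2), (4, 3), (5, 0), (5, 1), (5, 2), (5, 3), (6, 0), (6, 1), (6, 2), (6, 3), (7, 0), (7, 1), (7, 2), (7, 3), (8, 0), (8, 1), (8, 2), (8, 3), (9, 0), (9, 1), (9, 2), (9, 3), (10, 0), (10, 1), (10, 2), (10, 3), (11, 0), (11, 1), (11, 2), (11, 3), (12, 0), (12, 1), (12, 2), (12, 3), (13, 0), (13, 1), (13, 2), (13, 3), (14, 0), (14, 1), (14, 2), (14, 3), (15, 0), (15, 1), (15, 2), (15, 3)]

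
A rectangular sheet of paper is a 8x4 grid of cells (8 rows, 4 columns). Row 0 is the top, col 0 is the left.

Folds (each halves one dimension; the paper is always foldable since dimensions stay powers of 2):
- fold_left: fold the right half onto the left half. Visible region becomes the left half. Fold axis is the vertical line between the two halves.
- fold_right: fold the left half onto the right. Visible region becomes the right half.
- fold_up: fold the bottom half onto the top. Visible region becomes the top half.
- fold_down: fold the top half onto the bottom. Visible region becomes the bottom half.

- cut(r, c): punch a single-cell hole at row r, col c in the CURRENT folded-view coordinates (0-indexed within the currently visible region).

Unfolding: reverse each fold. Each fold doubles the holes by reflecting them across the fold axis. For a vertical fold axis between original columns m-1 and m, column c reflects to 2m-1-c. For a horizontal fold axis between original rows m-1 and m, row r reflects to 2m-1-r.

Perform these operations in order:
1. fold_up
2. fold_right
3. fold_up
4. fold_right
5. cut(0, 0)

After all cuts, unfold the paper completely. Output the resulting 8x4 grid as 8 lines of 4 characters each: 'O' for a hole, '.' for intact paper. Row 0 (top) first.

Op 1 fold_up: fold axis h@4; visible region now rows[0,4) x cols[0,4) = 4x4
Op 2 fold_right: fold axis v@2; visible region now rows[0,4) x cols[2,4) = 4x2
Op 3 fold_up: fold axis h@2; visible region now rows[0,2) x cols[2,4) = 2x2
Op 4 fold_right: fold axis v@3; visible region now rows[0,2) x cols[3,4) = 2x1
Op 5 cut(0, 0): punch at orig (0,3); cuts so far [(0, 3)]; region rows[0,2) x cols[3,4) = 2x1
Unfold 1 (reflect across v@3): 2 holes -> [(0, 2), (0, 3)]
Unfold 2 (reflect across h@2): 4 holes -> [(0, 2), (0, 3), (3, 2), (3, 3)]
Unfold 3 (reflect across v@2): 8 holes -> [(0, 0), (0, 1), (0, 2), (0, 3), (3, 0), (3, 1), (3, 2), (3, 3)]
Unfold 4 (reflect across h@4): 16 holes -> [(0, 0), (0, 1), (0, 2), (0, 3), (3, 0), (3, 1), (3, 2), (3, 3), (4, 0), (4, 1), (4, 2), (4, 3), (7, 0), (7, 1), (7, 2), (7, 3)]

Answer: OOOO
....
....
OOOO
OOOO
....
....
OOOO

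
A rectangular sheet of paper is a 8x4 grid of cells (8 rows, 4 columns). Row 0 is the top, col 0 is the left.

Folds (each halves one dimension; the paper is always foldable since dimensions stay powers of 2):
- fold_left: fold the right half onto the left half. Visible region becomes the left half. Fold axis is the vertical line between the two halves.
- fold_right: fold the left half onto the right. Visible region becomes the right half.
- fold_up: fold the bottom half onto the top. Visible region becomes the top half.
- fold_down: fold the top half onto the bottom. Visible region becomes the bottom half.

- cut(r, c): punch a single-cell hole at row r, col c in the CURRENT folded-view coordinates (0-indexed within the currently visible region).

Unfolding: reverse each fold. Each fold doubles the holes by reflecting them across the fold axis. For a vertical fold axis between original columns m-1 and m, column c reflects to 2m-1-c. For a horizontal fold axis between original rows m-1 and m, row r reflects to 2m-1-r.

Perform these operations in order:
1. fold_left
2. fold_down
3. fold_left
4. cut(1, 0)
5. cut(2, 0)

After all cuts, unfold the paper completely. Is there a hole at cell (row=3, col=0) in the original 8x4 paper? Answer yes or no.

Answer: no

Derivation:
Op 1 fold_left: fold axis v@2; visible region now rows[0,8) x cols[0,2) = 8x2
Op 2 fold_down: fold axis h@4; visible region now rows[4,8) x cols[0,2) = 4x2
Op 3 fold_left: fold axis v@1; visible region now rows[4,8) x cols[0,1) = 4x1
Op 4 cut(1, 0): punch at orig (5,0); cuts so far [(5, 0)]; region rows[4,8) x cols[0,1) = 4x1
Op 5 cut(2, 0): punch at orig (6,0); cuts so far [(5, 0), (6, 0)]; region rows[4,8) x cols[0,1) = 4x1
Unfold 1 (reflect across v@1): 4 holes -> [(5, 0), (5, 1), (6, 0), (6, 1)]
Unfold 2 (reflect across h@4): 8 holes -> [(1, 0), (1, 1), (2, 0), (2, 1), (5, 0), (5, 1), (6, 0), (6, 1)]
Unfold 3 (reflect across v@2): 16 holes -> [(1, 0), (1, 1), (1, 2), (1, 3), (2, 0), (2, 1), (2, 2), (2, 3), (5, 0), (5, 1), (5, 2), (5, 3), (6, 0), (6, 1), (6, 2), (6, 3)]
Holes: [(1, 0), (1, 1), (1, 2), (1, 3), (2, 0), (2, 1), (2, 2), (2, 3), (5, 0), (5, 1), (5, 2), (5, 3), (6, 0), (6, 1), (6, 2), (6, 3)]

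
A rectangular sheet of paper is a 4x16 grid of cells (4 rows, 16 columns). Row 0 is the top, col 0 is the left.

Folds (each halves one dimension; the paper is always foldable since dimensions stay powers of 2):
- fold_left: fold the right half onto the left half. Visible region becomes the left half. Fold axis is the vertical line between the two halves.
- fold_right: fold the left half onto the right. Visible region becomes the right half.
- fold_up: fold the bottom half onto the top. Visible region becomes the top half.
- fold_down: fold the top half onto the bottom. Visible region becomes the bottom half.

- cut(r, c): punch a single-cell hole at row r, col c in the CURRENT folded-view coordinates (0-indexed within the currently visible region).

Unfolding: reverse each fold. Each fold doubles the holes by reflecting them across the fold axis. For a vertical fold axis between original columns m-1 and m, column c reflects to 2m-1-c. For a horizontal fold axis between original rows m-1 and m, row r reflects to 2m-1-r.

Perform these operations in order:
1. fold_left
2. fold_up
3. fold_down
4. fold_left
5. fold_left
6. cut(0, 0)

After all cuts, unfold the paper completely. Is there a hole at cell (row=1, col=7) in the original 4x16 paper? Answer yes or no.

Answer: yes

Derivation:
Op 1 fold_left: fold axis v@8; visible region now rows[0,4) x cols[0,8) = 4x8
Op 2 fold_up: fold axis h@2; visible region now rows[0,2) x cols[0,8) = 2x8
Op 3 fold_down: fold axis h@1; visible region now rows[1,2) x cols[0,8) = 1x8
Op 4 fold_left: fold axis v@4; visible region now rows[1,2) x cols[0,4) = 1x4
Op 5 fold_left: fold axis v@2; visible region now rows[1,2) x cols[0,2) = 1x2
Op 6 cut(0, 0): punch at orig (1,0); cuts so far [(1, 0)]; region rows[1,2) x cols[0,2) = 1x2
Unfold 1 (reflect across v@2): 2 holes -> [(1, 0), (1, 3)]
Unfold 2 (reflect across v@4): 4 holes -> [(1, 0), (1, 3), (1, 4), (1, 7)]
Unfold 3 (reflect across h@1): 8 holes -> [(0, 0), (0, 3), (0, 4), (0, 7), (1, 0), (1, 3), (1, 4), (1, 7)]
Unfold 4 (reflect across h@2): 16 holes -> [(0, 0), (0, 3), (0, 4), (0, 7), (1, 0), (1, 3), (1, 4), (1, 7), (2, 0), (2, 3), (2, 4), (2, 7), (3, 0), (3, 3), (3, 4), (3, 7)]
Unfold 5 (reflect across v@8): 32 holes -> [(0, 0), (0, 3), (0, 4), (0, 7), (0, 8), (0, 11), (0, 12), (0, 15), (1, 0), (1, 3), (1, 4), (1, 7), (1, 8), (1, 11), (1, 12), (1, 15), (2, 0), (2, 3), (2, 4), (2, 7), (2, 8), (2, 11), (2, 12), (2, 15), (3, 0), (3, 3), (3, 4), (3, 7), (3, 8), (3, 11), (3, 12), (3, 15)]
Holes: [(0, 0), (0, 3), (0, 4), (0, 7), (0, 8), (0, 11), (0, 12), (0, 15), (1, 0), (1, 3), (1, 4), (1, 7), (1, 8), (1, 11), (1, 12), (1, 15), (2, 0), (2, 3), (2, 4), (2, 7), (2, 8), (2, 11), (2, 12), (2, 15), (3, 0), (3, 3), (3, 4), (3, 7), (3, 8), (3, 11), (3, 12), (3, 15)]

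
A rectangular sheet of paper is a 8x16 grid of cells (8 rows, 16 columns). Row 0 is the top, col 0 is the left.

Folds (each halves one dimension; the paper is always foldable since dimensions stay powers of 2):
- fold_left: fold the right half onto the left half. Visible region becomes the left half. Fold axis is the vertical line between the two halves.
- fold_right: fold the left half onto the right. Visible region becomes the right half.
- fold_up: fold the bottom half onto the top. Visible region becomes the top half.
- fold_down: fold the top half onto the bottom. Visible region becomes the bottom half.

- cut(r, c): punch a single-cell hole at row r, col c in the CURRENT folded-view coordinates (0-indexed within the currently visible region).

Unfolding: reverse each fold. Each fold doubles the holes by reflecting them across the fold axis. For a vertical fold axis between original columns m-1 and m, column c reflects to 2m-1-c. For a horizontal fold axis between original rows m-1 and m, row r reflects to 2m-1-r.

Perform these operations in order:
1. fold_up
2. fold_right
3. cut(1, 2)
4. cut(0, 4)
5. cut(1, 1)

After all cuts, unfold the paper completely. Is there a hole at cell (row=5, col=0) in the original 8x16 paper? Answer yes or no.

Answer: no

Derivation:
Op 1 fold_up: fold axis h@4; visible region now rows[0,4) x cols[0,16) = 4x16
Op 2 fold_right: fold axis v@8; visible region now rows[0,4) x cols[8,16) = 4x8
Op 3 cut(1, 2): punch at orig (1,10); cuts so far [(1, 10)]; region rows[0,4) x cols[8,16) = 4x8
Op 4 cut(0, 4): punch at orig (0,12); cuts so far [(0, 12), (1, 10)]; region rows[0,4) x cols[8,16) = 4x8
Op 5 cut(1, 1): punch at orig (1,9); cuts so far [(0, 12), (1, 9), (1, 10)]; region rows[0,4) x cols[8,16) = 4x8
Unfold 1 (reflect across v@8): 6 holes -> [(0, 3), (0, 12), (1, 5), (1, 6), (1, 9), (1, 10)]
Unfold 2 (reflect across h@4): 12 holes -> [(0, 3), (0, 12), (1, 5), (1, 6), (1, 9), (1, 10), (6, 5), (6, 6), (6, 9), (6, 10), (7, 3), (7, 12)]
Holes: [(0, 3), (0, 12), (1, 5), (1, 6), (1, 9), (1, 10), (6, 5), (6, 6), (6, 9), (6, 10), (7, 3), (7, 12)]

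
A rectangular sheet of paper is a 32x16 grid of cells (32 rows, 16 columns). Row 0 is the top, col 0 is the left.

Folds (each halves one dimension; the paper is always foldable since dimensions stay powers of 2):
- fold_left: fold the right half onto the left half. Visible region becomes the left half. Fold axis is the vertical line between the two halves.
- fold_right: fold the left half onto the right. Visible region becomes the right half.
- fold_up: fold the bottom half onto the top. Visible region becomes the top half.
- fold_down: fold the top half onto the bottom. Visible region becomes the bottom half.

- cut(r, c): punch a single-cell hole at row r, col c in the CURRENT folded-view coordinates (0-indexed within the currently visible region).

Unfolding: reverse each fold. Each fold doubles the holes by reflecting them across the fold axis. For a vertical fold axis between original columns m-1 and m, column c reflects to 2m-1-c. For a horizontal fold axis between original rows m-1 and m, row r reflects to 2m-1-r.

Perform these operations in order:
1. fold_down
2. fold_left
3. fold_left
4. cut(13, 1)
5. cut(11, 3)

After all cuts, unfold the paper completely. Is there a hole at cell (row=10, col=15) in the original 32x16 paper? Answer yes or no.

Answer: no

Derivation:
Op 1 fold_down: fold axis h@16; visible region now rows[16,32) x cols[0,16) = 16x16
Op 2 fold_left: fold axis v@8; visible region now rows[16,32) x cols[0,8) = 16x8
Op 3 fold_left: fold axis v@4; visible region now rows[16,32) x cols[0,4) = 16x4
Op 4 cut(13, 1): punch at orig (29,1); cuts so far [(29, 1)]; region rows[16,32) x cols[0,4) = 16x4
Op 5 cut(11, 3): punch at orig (27,3); cuts so far [(27, 3), (29, 1)]; region rows[16,32) x cols[0,4) = 16x4
Unfold 1 (reflect across v@4): 4 holes -> [(27, 3), (27, 4), (29, 1), (29, 6)]
Unfold 2 (reflect across v@8): 8 holes -> [(27, 3), (27, 4), (27, 11), (27, 12), (29, 1), (29, 6), (29, 9), (29, 14)]
Unfold 3 (reflect across h@16): 16 holes -> [(2, 1), (2, 6), (2, 9), (2, 14), (4, 3), (4, 4), (4, 11), (4, 12), (27, 3), (27, 4), (27, 11), (27, 12), (29, 1), (29, 6), (29, 9), (29, 14)]
Holes: [(2, 1), (2, 6), (2, 9), (2, 14), (4, 3), (4, 4), (4, 11), (4, 12), (27, 3), (27, 4), (27, 11), (27, 12), (29, 1), (29, 6), (29, 9), (29, 14)]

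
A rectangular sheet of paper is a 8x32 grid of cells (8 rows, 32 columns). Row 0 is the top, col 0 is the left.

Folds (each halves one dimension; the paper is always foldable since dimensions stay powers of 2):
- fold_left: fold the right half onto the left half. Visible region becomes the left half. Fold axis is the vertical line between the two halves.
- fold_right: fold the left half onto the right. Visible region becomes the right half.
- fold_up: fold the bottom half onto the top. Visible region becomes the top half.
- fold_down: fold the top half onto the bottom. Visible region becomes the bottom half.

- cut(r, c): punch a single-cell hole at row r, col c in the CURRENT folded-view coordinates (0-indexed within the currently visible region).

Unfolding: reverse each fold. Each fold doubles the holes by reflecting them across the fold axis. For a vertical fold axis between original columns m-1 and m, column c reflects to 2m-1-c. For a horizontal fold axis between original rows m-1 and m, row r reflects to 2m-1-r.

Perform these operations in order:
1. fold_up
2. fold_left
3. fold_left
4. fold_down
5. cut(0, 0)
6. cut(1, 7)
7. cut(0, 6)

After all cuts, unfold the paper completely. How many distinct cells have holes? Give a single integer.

Op 1 fold_up: fold axis h@4; visible region now rows[0,4) x cols[0,32) = 4x32
Op 2 fold_left: fold axis v@16; visible region now rows[0,4) x cols[0,16) = 4x16
Op 3 fold_left: fold axis v@8; visible region now rows[0,4) x cols[0,8) = 4x8
Op 4 fold_down: fold axis h@2; visible region now rows[2,4) x cols[0,8) = 2x8
Op 5 cut(0, 0): punch at orig (2,0); cuts so far [(2, 0)]; region rows[2,4) x cols[0,8) = 2x8
Op 6 cut(1, 7): punch at orig (3,7); cuts so far [(2, 0), (3, 7)]; region rows[2,4) x cols[0,8) = 2x8
Op 7 cut(0, 6): punch at orig (2,6); cuts so far [(2, 0), (2, 6), (3, 7)]; region rows[2,4) x cols[0,8) = 2x8
Unfold 1 (reflect across h@2): 6 holes -> [(0, 7), (1, 0), (1, 6), (2, 0), (2, 6), (3, 7)]
Unfold 2 (reflect across v@8): 12 holes -> [(0, 7), (0, 8), (1, 0), (1, 6), (1, 9), (1, 15), (2, 0), (2, 6), (2, 9), (2, 15), (3, 7), (3, 8)]
Unfold 3 (reflect across v@16): 24 holes -> [(0, 7), (0, 8), (0, 23), (0, 24), (1, 0), (1, 6), (1, 9), (1, 15), (1, 16), (1, 22), (1, 25), (1, 31), (2, 0), (2, 6), (2, 9), (2, 15), (2, 16), (2, 22), (2, 25), (2, 31), (3, 7), (3, 8), (3, 23), (3, 24)]
Unfold 4 (reflect across h@4): 48 holes -> [(0, 7), (0, 8), (0, 23), (0, 24), (1, 0), (1, 6), (1, 9), (1, 15), (1, 16), (1, 22), (1, 25), (1, 31), (2, 0), (2, 6), (2, 9), (2, 15), (2, 16), (2, 22), (2, 25), (2, 31), (3, 7), (3, 8), (3, 23), (3, 24), (4, 7), (4, 8), (4, 23), (4, 24), (5, 0), (5, 6), (5, 9), (5, 15), (5, 16), (5, 22), (5, 25), (5, 31), (6, 0), (6, 6), (6, 9), (6, 15), (6, 16), (6, 22), (6, 25), (6, 31), (7, 7), (7, 8), (7, 23), (7, 24)]

Answer: 48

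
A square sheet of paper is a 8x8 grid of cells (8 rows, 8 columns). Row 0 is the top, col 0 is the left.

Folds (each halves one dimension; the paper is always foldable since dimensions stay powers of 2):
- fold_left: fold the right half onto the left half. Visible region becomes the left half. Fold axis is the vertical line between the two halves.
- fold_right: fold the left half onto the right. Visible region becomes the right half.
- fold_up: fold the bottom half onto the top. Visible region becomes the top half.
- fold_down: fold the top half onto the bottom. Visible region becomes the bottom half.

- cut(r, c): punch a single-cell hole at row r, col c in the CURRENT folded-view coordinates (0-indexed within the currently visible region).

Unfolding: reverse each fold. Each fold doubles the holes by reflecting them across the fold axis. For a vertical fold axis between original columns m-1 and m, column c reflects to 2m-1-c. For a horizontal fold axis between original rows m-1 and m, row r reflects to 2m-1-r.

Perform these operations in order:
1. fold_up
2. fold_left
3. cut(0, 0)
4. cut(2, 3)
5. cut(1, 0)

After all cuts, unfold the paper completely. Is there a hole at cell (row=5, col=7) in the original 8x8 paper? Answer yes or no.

Op 1 fold_up: fold axis h@4; visible region now rows[0,4) x cols[0,8) = 4x8
Op 2 fold_left: fold axis v@4; visible region now rows[0,4) x cols[0,4) = 4x4
Op 3 cut(0, 0): punch at orig (0,0); cuts so far [(0, 0)]; region rows[0,4) x cols[0,4) = 4x4
Op 4 cut(2, 3): punch at orig (2,3); cuts so far [(0, 0), (2, 3)]; region rows[0,4) x cols[0,4) = 4x4
Op 5 cut(1, 0): punch at orig (1,0); cuts so far [(0, 0), (1, 0), (2, 3)]; region rows[0,4) x cols[0,4) = 4x4
Unfold 1 (reflect across v@4): 6 holes -> [(0, 0), (0, 7), (1, 0), (1, 7), (2, 3), (2, 4)]
Unfold 2 (reflect across h@4): 12 holes -> [(0, 0), (0, 7), (1, 0), (1, 7), (2, 3), (2, 4), (5, 3), (5, 4), (6, 0), (6, 7), (7, 0), (7, 7)]
Holes: [(0, 0), (0, 7), (1, 0), (1, 7), (2, 3), (2, 4), (5, 3), (5, 4), (6, 0), (6, 7), (7, 0), (7, 7)]

Answer: no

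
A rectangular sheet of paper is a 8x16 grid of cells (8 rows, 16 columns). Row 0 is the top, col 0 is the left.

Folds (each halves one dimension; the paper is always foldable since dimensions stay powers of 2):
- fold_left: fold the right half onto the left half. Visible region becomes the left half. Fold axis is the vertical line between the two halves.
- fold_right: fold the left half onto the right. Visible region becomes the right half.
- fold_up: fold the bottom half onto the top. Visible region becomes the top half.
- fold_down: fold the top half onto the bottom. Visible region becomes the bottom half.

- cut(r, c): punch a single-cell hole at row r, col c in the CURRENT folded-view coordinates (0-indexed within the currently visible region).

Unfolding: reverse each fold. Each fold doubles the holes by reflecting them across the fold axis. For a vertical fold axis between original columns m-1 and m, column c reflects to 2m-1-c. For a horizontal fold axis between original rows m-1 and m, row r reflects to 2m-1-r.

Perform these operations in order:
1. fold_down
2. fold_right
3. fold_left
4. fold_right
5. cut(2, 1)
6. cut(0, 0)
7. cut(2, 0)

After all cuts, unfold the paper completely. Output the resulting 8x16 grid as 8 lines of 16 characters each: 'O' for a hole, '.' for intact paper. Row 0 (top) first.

Answer: ................
OOOOOOOOOOOOOOOO
................
.OO..OO..OO..OO.
.OO..OO..OO..OO.
................
OOOOOOOOOOOOOOOO
................

Derivation:
Op 1 fold_down: fold axis h@4; visible region now rows[4,8) x cols[0,16) = 4x16
Op 2 fold_right: fold axis v@8; visible region now rows[4,8) x cols[8,16) = 4x8
Op 3 fold_left: fold axis v@12; visible region now rows[4,8) x cols[8,12) = 4x4
Op 4 fold_right: fold axis v@10; visible region now rows[4,8) x cols[10,12) = 4x2
Op 5 cut(2, 1): punch at orig (6,11); cuts so far [(6, 11)]; region rows[4,8) x cols[10,12) = 4x2
Op 6 cut(0, 0): punch at orig (4,10); cuts so far [(4, 10), (6, 11)]; region rows[4,8) x cols[10,12) = 4x2
Op 7 cut(2, 0): punch at orig (6,10); cuts so far [(4, 10), (6, 10), (6, 11)]; region rows[4,8) x cols[10,12) = 4x2
Unfold 1 (reflect across v@10): 6 holes -> [(4, 9), (4, 10), (6, 8), (6, 9), (6, 10), (6, 11)]
Unfold 2 (reflect across v@12): 12 holes -> [(4, 9), (4, 10), (4, 13), (4, 14), (6, 8), (6, 9), (6, 10), (6, 11), (6, 12), (6, 13), (6, 14), (6, 15)]
Unfold 3 (reflect across v@8): 24 holes -> [(4, 1), (4, 2), (4, 5), (4, 6), (4, 9), (4, 10), (4, 13), (4, 14), (6, 0), (6, 1), (6, 2), (6, 3), (6, 4), (6, 5), (6, 6), (6, 7), (6, 8), (6, 9), (6, 10), (6, 11), (6, 12), (6, 13), (6, 14), (6, 15)]
Unfold 4 (reflect across h@4): 48 holes -> [(1, 0), (1, 1), (1, 2), (1, 3), (1, 4), (1, 5), (1, 6), (1, 7), (1, 8), (1, 9), (1, 10), (1, 11), (1, 12), (1, 13), (1, 14), (1, 15), (3, 1), (3, 2), (3, 5), (3, 6), (3, 9), (3, 10), (3, 13), (3, 14), (4, 1), (4, 2), (4, 5), (4, 6), (4, 9), (4, 10), (4, 13), (4, 14), (6, 0), (6, 1), (6, 2), (6, 3), (6, 4), (6, 5), (6, 6), (6, 7), (6, 8), (6, 9), (6, 10), (6, 11), (6, 12), (6, 13), (6, 14), (6, 15)]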